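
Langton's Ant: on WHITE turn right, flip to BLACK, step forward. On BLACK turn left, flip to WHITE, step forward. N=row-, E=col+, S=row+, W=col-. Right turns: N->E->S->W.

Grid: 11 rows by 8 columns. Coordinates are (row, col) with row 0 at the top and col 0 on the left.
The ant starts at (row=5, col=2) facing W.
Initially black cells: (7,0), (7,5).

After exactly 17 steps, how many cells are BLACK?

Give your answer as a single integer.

Answer: 9

Derivation:
Step 1: on WHITE (5,2): turn R to N, flip to black, move to (4,2). |black|=3
Step 2: on WHITE (4,2): turn R to E, flip to black, move to (4,3). |black|=4
Step 3: on WHITE (4,3): turn R to S, flip to black, move to (5,3). |black|=5
Step 4: on WHITE (5,3): turn R to W, flip to black, move to (5,2). |black|=6
Step 5: on BLACK (5,2): turn L to S, flip to white, move to (6,2). |black|=5
Step 6: on WHITE (6,2): turn R to W, flip to black, move to (6,1). |black|=6
Step 7: on WHITE (6,1): turn R to N, flip to black, move to (5,1). |black|=7
Step 8: on WHITE (5,1): turn R to E, flip to black, move to (5,2). |black|=8
Step 9: on WHITE (5,2): turn R to S, flip to black, move to (6,2). |black|=9
Step 10: on BLACK (6,2): turn L to E, flip to white, move to (6,3). |black|=8
Step 11: on WHITE (6,3): turn R to S, flip to black, move to (7,3). |black|=9
Step 12: on WHITE (7,3): turn R to W, flip to black, move to (7,2). |black|=10
Step 13: on WHITE (7,2): turn R to N, flip to black, move to (6,2). |black|=11
Step 14: on WHITE (6,2): turn R to E, flip to black, move to (6,3). |black|=12
Step 15: on BLACK (6,3): turn L to N, flip to white, move to (5,3). |black|=11
Step 16: on BLACK (5,3): turn L to W, flip to white, move to (5,2). |black|=10
Step 17: on BLACK (5,2): turn L to S, flip to white, move to (6,2). |black|=9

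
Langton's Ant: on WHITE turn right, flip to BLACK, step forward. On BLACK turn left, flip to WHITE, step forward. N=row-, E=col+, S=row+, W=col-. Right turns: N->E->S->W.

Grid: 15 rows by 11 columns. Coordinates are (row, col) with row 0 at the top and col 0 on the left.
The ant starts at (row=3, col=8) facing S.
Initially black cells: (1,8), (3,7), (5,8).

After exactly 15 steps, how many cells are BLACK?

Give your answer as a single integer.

Step 1: on WHITE (3,8): turn R to W, flip to black, move to (3,7). |black|=4
Step 2: on BLACK (3,7): turn L to S, flip to white, move to (4,7). |black|=3
Step 3: on WHITE (4,7): turn R to W, flip to black, move to (4,6). |black|=4
Step 4: on WHITE (4,6): turn R to N, flip to black, move to (3,6). |black|=5
Step 5: on WHITE (3,6): turn R to E, flip to black, move to (3,7). |black|=6
Step 6: on WHITE (3,7): turn R to S, flip to black, move to (4,7). |black|=7
Step 7: on BLACK (4,7): turn L to E, flip to white, move to (4,8). |black|=6
Step 8: on WHITE (4,8): turn R to S, flip to black, move to (5,8). |black|=7
Step 9: on BLACK (5,8): turn L to E, flip to white, move to (5,9). |black|=6
Step 10: on WHITE (5,9): turn R to S, flip to black, move to (6,9). |black|=7
Step 11: on WHITE (6,9): turn R to W, flip to black, move to (6,8). |black|=8
Step 12: on WHITE (6,8): turn R to N, flip to black, move to (5,8). |black|=9
Step 13: on WHITE (5,8): turn R to E, flip to black, move to (5,9). |black|=10
Step 14: on BLACK (5,9): turn L to N, flip to white, move to (4,9). |black|=9
Step 15: on WHITE (4,9): turn R to E, flip to black, move to (4,10). |black|=10

Answer: 10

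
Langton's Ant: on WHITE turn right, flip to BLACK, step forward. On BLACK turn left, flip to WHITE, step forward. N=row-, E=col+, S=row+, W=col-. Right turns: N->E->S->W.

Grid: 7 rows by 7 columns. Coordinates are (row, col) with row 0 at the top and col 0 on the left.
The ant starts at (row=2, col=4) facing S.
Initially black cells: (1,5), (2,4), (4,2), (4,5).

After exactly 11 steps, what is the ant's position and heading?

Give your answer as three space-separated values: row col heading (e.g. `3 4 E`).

Answer: 1 4 W

Derivation:
Step 1: on BLACK (2,4): turn L to E, flip to white, move to (2,5). |black|=3
Step 2: on WHITE (2,5): turn R to S, flip to black, move to (3,5). |black|=4
Step 3: on WHITE (3,5): turn R to W, flip to black, move to (3,4). |black|=5
Step 4: on WHITE (3,4): turn R to N, flip to black, move to (2,4). |black|=6
Step 5: on WHITE (2,4): turn R to E, flip to black, move to (2,5). |black|=7
Step 6: on BLACK (2,5): turn L to N, flip to white, move to (1,5). |black|=6
Step 7: on BLACK (1,5): turn L to W, flip to white, move to (1,4). |black|=5
Step 8: on WHITE (1,4): turn R to N, flip to black, move to (0,4). |black|=6
Step 9: on WHITE (0,4): turn R to E, flip to black, move to (0,5). |black|=7
Step 10: on WHITE (0,5): turn R to S, flip to black, move to (1,5). |black|=8
Step 11: on WHITE (1,5): turn R to W, flip to black, move to (1,4). |black|=9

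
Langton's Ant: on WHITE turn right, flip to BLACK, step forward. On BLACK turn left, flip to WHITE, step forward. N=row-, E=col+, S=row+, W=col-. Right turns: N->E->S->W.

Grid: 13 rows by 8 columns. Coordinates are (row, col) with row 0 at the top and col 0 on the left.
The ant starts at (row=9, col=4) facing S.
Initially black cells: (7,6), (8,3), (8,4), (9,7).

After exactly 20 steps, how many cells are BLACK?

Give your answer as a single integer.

Step 1: on WHITE (9,4): turn R to W, flip to black, move to (9,3). |black|=5
Step 2: on WHITE (9,3): turn R to N, flip to black, move to (8,3). |black|=6
Step 3: on BLACK (8,3): turn L to W, flip to white, move to (8,2). |black|=5
Step 4: on WHITE (8,2): turn R to N, flip to black, move to (7,2). |black|=6
Step 5: on WHITE (7,2): turn R to E, flip to black, move to (7,3). |black|=7
Step 6: on WHITE (7,3): turn R to S, flip to black, move to (8,3). |black|=8
Step 7: on WHITE (8,3): turn R to W, flip to black, move to (8,2). |black|=9
Step 8: on BLACK (8,2): turn L to S, flip to white, move to (9,2). |black|=8
Step 9: on WHITE (9,2): turn R to W, flip to black, move to (9,1). |black|=9
Step 10: on WHITE (9,1): turn R to N, flip to black, move to (8,1). |black|=10
Step 11: on WHITE (8,1): turn R to E, flip to black, move to (8,2). |black|=11
Step 12: on WHITE (8,2): turn R to S, flip to black, move to (9,2). |black|=12
Step 13: on BLACK (9,2): turn L to E, flip to white, move to (9,3). |black|=11
Step 14: on BLACK (9,3): turn L to N, flip to white, move to (8,3). |black|=10
Step 15: on BLACK (8,3): turn L to W, flip to white, move to (8,2). |black|=9
Step 16: on BLACK (8,2): turn L to S, flip to white, move to (9,2). |black|=8
Step 17: on WHITE (9,2): turn R to W, flip to black, move to (9,1). |black|=9
Step 18: on BLACK (9,1): turn L to S, flip to white, move to (10,1). |black|=8
Step 19: on WHITE (10,1): turn R to W, flip to black, move to (10,0). |black|=9
Step 20: on WHITE (10,0): turn R to N, flip to black, move to (9,0). |black|=10

Answer: 10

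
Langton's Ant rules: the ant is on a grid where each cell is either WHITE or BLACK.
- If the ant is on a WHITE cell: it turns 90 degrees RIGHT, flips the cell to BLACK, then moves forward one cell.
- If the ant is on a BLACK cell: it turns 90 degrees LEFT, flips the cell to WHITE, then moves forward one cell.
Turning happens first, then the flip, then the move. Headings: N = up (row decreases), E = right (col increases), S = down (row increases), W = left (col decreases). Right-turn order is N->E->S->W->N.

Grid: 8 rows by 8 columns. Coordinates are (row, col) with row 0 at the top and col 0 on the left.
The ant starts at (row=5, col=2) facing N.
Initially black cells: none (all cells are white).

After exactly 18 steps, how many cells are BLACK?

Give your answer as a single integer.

Step 1: on WHITE (5,2): turn R to E, flip to black, move to (5,3). |black|=1
Step 2: on WHITE (5,3): turn R to S, flip to black, move to (6,3). |black|=2
Step 3: on WHITE (6,3): turn R to W, flip to black, move to (6,2). |black|=3
Step 4: on WHITE (6,2): turn R to N, flip to black, move to (5,2). |black|=4
Step 5: on BLACK (5,2): turn L to W, flip to white, move to (5,1). |black|=3
Step 6: on WHITE (5,1): turn R to N, flip to black, move to (4,1). |black|=4
Step 7: on WHITE (4,1): turn R to E, flip to black, move to (4,2). |black|=5
Step 8: on WHITE (4,2): turn R to S, flip to black, move to (5,2). |black|=6
Step 9: on WHITE (5,2): turn R to W, flip to black, move to (5,1). |black|=7
Step 10: on BLACK (5,1): turn L to S, flip to white, move to (6,1). |black|=6
Step 11: on WHITE (6,1): turn R to W, flip to black, move to (6,0). |black|=7
Step 12: on WHITE (6,0): turn R to N, flip to black, move to (5,0). |black|=8
Step 13: on WHITE (5,0): turn R to E, flip to black, move to (5,1). |black|=9
Step 14: on WHITE (5,1): turn R to S, flip to black, move to (6,1). |black|=10
Step 15: on BLACK (6,1): turn L to E, flip to white, move to (6,2). |black|=9
Step 16: on BLACK (6,2): turn L to N, flip to white, move to (5,2). |black|=8
Step 17: on BLACK (5,2): turn L to W, flip to white, move to (5,1). |black|=7
Step 18: on BLACK (5,1): turn L to S, flip to white, move to (6,1). |black|=6

Answer: 6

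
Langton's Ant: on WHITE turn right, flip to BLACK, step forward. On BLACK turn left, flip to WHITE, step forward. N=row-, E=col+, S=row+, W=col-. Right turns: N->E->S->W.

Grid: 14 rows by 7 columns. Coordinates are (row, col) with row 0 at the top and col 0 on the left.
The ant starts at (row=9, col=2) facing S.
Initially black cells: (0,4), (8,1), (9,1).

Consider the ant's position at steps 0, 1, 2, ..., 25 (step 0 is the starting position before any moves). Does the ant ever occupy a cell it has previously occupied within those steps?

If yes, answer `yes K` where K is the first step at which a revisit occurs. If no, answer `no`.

Step 1: on WHITE (9,2): turn R to W, flip to black, move to (9,1). |black|=4 — new cell
Step 2: on BLACK (9,1): turn L to S, flip to white, move to (10,1). |black|=3 — new cell
Step 3: on WHITE (10,1): turn R to W, flip to black, move to (10,0). |black|=4 — new cell
Step 4: on WHITE (10,0): turn R to N, flip to black, move to (9,0). |black|=5 — new cell
Step 5: on WHITE (9,0): turn R to E, flip to black, move to (9,1). |black|=6 — REVISIT

Answer: yes 5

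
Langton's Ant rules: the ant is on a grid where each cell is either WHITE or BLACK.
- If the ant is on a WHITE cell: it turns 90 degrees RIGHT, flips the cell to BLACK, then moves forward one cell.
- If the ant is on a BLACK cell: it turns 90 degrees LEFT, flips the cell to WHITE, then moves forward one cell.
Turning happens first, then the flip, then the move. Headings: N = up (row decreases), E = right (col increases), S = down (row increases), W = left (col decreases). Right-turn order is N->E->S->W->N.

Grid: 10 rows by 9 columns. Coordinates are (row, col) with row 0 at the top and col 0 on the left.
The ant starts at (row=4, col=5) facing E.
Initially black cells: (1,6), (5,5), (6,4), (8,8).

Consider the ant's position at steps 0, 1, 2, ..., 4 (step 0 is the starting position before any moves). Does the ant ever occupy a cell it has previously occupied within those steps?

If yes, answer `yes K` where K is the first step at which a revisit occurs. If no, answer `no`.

Step 1: on WHITE (4,5): turn R to S, flip to black, move to (5,5). |black|=5 — new cell
Step 2: on BLACK (5,5): turn L to E, flip to white, move to (5,6). |black|=4 — new cell
Step 3: on WHITE (5,6): turn R to S, flip to black, move to (6,6). |black|=5 — new cell
Step 4: on WHITE (6,6): turn R to W, flip to black, move to (6,5). |black|=6 — new cell
No revisit within 4 steps.

Answer: no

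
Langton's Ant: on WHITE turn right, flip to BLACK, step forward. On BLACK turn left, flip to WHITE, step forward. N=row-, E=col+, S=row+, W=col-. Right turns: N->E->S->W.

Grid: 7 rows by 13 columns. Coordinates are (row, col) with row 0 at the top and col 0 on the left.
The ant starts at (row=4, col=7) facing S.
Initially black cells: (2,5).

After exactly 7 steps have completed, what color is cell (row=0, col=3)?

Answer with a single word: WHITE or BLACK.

Answer: WHITE

Derivation:
Step 1: on WHITE (4,7): turn R to W, flip to black, move to (4,6). |black|=2
Step 2: on WHITE (4,6): turn R to N, flip to black, move to (3,6). |black|=3
Step 3: on WHITE (3,6): turn R to E, flip to black, move to (3,7). |black|=4
Step 4: on WHITE (3,7): turn R to S, flip to black, move to (4,7). |black|=5
Step 5: on BLACK (4,7): turn L to E, flip to white, move to (4,8). |black|=4
Step 6: on WHITE (4,8): turn R to S, flip to black, move to (5,8). |black|=5
Step 7: on WHITE (5,8): turn R to W, flip to black, move to (5,7). |black|=6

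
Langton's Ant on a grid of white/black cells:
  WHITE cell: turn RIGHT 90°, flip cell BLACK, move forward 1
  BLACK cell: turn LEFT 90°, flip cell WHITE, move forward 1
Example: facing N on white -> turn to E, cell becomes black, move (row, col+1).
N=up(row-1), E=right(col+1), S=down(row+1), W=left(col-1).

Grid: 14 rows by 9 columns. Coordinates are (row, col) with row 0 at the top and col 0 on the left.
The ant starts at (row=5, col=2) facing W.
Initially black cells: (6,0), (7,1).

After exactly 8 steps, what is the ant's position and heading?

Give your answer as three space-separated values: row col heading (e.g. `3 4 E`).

Step 1: on WHITE (5,2): turn R to N, flip to black, move to (4,2). |black|=3
Step 2: on WHITE (4,2): turn R to E, flip to black, move to (4,3). |black|=4
Step 3: on WHITE (4,3): turn R to S, flip to black, move to (5,3). |black|=5
Step 4: on WHITE (5,3): turn R to W, flip to black, move to (5,2). |black|=6
Step 5: on BLACK (5,2): turn L to S, flip to white, move to (6,2). |black|=5
Step 6: on WHITE (6,2): turn R to W, flip to black, move to (6,1). |black|=6
Step 7: on WHITE (6,1): turn R to N, flip to black, move to (5,1). |black|=7
Step 8: on WHITE (5,1): turn R to E, flip to black, move to (5,2). |black|=8

Answer: 5 2 E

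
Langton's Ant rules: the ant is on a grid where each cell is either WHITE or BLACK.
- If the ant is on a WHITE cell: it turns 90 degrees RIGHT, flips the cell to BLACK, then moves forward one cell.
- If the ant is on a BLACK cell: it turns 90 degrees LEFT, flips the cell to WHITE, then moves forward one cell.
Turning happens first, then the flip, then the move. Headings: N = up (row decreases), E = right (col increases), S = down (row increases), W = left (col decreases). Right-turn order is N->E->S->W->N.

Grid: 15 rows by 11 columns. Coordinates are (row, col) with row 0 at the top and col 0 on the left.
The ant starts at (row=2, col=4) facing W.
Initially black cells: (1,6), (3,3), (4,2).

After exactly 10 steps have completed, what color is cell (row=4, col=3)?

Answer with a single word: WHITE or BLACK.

Step 1: on WHITE (2,4): turn R to N, flip to black, move to (1,4). |black|=4
Step 2: on WHITE (1,4): turn R to E, flip to black, move to (1,5). |black|=5
Step 3: on WHITE (1,5): turn R to S, flip to black, move to (2,5). |black|=6
Step 4: on WHITE (2,5): turn R to W, flip to black, move to (2,4). |black|=7
Step 5: on BLACK (2,4): turn L to S, flip to white, move to (3,4). |black|=6
Step 6: on WHITE (3,4): turn R to W, flip to black, move to (3,3). |black|=7
Step 7: on BLACK (3,3): turn L to S, flip to white, move to (4,3). |black|=6
Step 8: on WHITE (4,3): turn R to W, flip to black, move to (4,2). |black|=7
Step 9: on BLACK (4,2): turn L to S, flip to white, move to (5,2). |black|=6
Step 10: on WHITE (5,2): turn R to W, flip to black, move to (5,1). |black|=7

Answer: BLACK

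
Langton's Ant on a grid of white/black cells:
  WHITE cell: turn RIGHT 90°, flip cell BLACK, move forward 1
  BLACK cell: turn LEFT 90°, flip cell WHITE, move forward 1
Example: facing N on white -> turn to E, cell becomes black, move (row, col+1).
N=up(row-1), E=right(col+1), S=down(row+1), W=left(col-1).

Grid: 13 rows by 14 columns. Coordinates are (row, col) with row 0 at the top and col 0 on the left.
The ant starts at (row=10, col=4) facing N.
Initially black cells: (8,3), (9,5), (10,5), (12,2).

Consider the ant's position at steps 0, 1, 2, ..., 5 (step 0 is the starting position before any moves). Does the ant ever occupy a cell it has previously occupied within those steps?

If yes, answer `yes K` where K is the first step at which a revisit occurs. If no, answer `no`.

Answer: no

Derivation:
Step 1: on WHITE (10,4): turn R to E, flip to black, move to (10,5). |black|=5 — new cell
Step 2: on BLACK (10,5): turn L to N, flip to white, move to (9,5). |black|=4 — new cell
Step 3: on BLACK (9,5): turn L to W, flip to white, move to (9,4). |black|=3 — new cell
Step 4: on WHITE (9,4): turn R to N, flip to black, move to (8,4). |black|=4 — new cell
Step 5: on WHITE (8,4): turn R to E, flip to black, move to (8,5). |black|=5 — new cell
No revisit within 5 steps.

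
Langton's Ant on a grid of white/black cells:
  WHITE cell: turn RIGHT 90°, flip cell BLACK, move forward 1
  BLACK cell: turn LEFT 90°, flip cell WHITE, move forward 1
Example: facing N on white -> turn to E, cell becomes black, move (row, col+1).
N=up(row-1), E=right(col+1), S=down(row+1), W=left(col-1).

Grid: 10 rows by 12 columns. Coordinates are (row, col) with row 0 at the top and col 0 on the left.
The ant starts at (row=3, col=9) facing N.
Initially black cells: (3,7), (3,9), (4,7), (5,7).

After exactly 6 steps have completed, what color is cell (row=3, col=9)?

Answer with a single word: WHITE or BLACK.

Answer: BLACK

Derivation:
Step 1: on BLACK (3,9): turn L to W, flip to white, move to (3,8). |black|=3
Step 2: on WHITE (3,8): turn R to N, flip to black, move to (2,8). |black|=4
Step 3: on WHITE (2,8): turn R to E, flip to black, move to (2,9). |black|=5
Step 4: on WHITE (2,9): turn R to S, flip to black, move to (3,9). |black|=6
Step 5: on WHITE (3,9): turn R to W, flip to black, move to (3,8). |black|=7
Step 6: on BLACK (3,8): turn L to S, flip to white, move to (4,8). |black|=6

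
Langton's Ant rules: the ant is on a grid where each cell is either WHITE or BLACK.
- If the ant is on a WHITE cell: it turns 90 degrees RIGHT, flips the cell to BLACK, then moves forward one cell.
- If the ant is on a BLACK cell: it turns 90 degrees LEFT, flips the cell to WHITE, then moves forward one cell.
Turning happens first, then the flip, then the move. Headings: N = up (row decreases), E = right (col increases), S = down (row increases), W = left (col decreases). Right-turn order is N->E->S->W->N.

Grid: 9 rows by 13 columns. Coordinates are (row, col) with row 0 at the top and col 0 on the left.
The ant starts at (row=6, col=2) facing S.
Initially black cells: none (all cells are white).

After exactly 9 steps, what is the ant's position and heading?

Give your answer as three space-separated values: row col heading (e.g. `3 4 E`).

Step 1: on WHITE (6,2): turn R to W, flip to black, move to (6,1). |black|=1
Step 2: on WHITE (6,1): turn R to N, flip to black, move to (5,1). |black|=2
Step 3: on WHITE (5,1): turn R to E, flip to black, move to (5,2). |black|=3
Step 4: on WHITE (5,2): turn R to S, flip to black, move to (6,2). |black|=4
Step 5: on BLACK (6,2): turn L to E, flip to white, move to (6,3). |black|=3
Step 6: on WHITE (6,3): turn R to S, flip to black, move to (7,3). |black|=4
Step 7: on WHITE (7,3): turn R to W, flip to black, move to (7,2). |black|=5
Step 8: on WHITE (7,2): turn R to N, flip to black, move to (6,2). |black|=6
Step 9: on WHITE (6,2): turn R to E, flip to black, move to (6,3). |black|=7

Answer: 6 3 E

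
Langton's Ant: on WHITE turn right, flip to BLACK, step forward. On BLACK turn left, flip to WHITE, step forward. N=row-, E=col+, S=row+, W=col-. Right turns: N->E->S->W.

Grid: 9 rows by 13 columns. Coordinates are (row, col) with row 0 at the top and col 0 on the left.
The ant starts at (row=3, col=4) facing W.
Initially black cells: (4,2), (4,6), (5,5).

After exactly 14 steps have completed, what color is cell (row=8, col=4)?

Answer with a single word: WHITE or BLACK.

Step 1: on WHITE (3,4): turn R to N, flip to black, move to (2,4). |black|=4
Step 2: on WHITE (2,4): turn R to E, flip to black, move to (2,5). |black|=5
Step 3: on WHITE (2,5): turn R to S, flip to black, move to (3,5). |black|=6
Step 4: on WHITE (3,5): turn R to W, flip to black, move to (3,4). |black|=7
Step 5: on BLACK (3,4): turn L to S, flip to white, move to (4,4). |black|=6
Step 6: on WHITE (4,4): turn R to W, flip to black, move to (4,3). |black|=7
Step 7: on WHITE (4,3): turn R to N, flip to black, move to (3,3). |black|=8
Step 8: on WHITE (3,3): turn R to E, flip to black, move to (3,4). |black|=9
Step 9: on WHITE (3,4): turn R to S, flip to black, move to (4,4). |black|=10
Step 10: on BLACK (4,4): turn L to E, flip to white, move to (4,5). |black|=9
Step 11: on WHITE (4,5): turn R to S, flip to black, move to (5,5). |black|=10
Step 12: on BLACK (5,5): turn L to E, flip to white, move to (5,6). |black|=9
Step 13: on WHITE (5,6): turn R to S, flip to black, move to (6,6). |black|=10
Step 14: on WHITE (6,6): turn R to W, flip to black, move to (6,5). |black|=11

Answer: WHITE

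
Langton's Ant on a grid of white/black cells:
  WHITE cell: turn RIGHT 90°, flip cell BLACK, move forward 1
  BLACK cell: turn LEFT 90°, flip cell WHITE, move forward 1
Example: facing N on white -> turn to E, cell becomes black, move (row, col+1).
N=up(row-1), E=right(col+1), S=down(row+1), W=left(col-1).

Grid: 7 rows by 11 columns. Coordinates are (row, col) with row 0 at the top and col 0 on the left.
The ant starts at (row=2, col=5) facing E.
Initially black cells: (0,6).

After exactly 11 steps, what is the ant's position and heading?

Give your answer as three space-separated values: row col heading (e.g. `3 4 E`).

Answer: 0 4 N

Derivation:
Step 1: on WHITE (2,5): turn R to S, flip to black, move to (3,5). |black|=2
Step 2: on WHITE (3,5): turn R to W, flip to black, move to (3,4). |black|=3
Step 3: on WHITE (3,4): turn R to N, flip to black, move to (2,4). |black|=4
Step 4: on WHITE (2,4): turn R to E, flip to black, move to (2,5). |black|=5
Step 5: on BLACK (2,5): turn L to N, flip to white, move to (1,5). |black|=4
Step 6: on WHITE (1,5): turn R to E, flip to black, move to (1,6). |black|=5
Step 7: on WHITE (1,6): turn R to S, flip to black, move to (2,6). |black|=6
Step 8: on WHITE (2,6): turn R to W, flip to black, move to (2,5). |black|=7
Step 9: on WHITE (2,5): turn R to N, flip to black, move to (1,5). |black|=8
Step 10: on BLACK (1,5): turn L to W, flip to white, move to (1,4). |black|=7
Step 11: on WHITE (1,4): turn R to N, flip to black, move to (0,4). |black|=8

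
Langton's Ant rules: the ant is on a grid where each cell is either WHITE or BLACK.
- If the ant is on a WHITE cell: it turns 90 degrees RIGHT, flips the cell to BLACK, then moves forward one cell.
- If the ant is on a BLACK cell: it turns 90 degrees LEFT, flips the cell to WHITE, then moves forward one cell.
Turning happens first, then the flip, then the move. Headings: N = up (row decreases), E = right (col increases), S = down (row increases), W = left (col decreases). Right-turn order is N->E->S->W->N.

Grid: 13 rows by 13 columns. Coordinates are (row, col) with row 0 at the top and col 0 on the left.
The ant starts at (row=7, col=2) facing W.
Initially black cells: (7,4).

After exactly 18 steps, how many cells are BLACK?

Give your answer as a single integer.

Answer: 7

Derivation:
Step 1: on WHITE (7,2): turn R to N, flip to black, move to (6,2). |black|=2
Step 2: on WHITE (6,2): turn R to E, flip to black, move to (6,3). |black|=3
Step 3: on WHITE (6,3): turn R to S, flip to black, move to (7,3). |black|=4
Step 4: on WHITE (7,3): turn R to W, flip to black, move to (7,2). |black|=5
Step 5: on BLACK (7,2): turn L to S, flip to white, move to (8,2). |black|=4
Step 6: on WHITE (8,2): turn R to W, flip to black, move to (8,1). |black|=5
Step 7: on WHITE (8,1): turn R to N, flip to black, move to (7,1). |black|=6
Step 8: on WHITE (7,1): turn R to E, flip to black, move to (7,2). |black|=7
Step 9: on WHITE (7,2): turn R to S, flip to black, move to (8,2). |black|=8
Step 10: on BLACK (8,2): turn L to E, flip to white, move to (8,3). |black|=7
Step 11: on WHITE (8,3): turn R to S, flip to black, move to (9,3). |black|=8
Step 12: on WHITE (9,3): turn R to W, flip to black, move to (9,2). |black|=9
Step 13: on WHITE (9,2): turn R to N, flip to black, move to (8,2). |black|=10
Step 14: on WHITE (8,2): turn R to E, flip to black, move to (8,3). |black|=11
Step 15: on BLACK (8,3): turn L to N, flip to white, move to (7,3). |black|=10
Step 16: on BLACK (7,3): turn L to W, flip to white, move to (7,2). |black|=9
Step 17: on BLACK (7,2): turn L to S, flip to white, move to (8,2). |black|=8
Step 18: on BLACK (8,2): turn L to E, flip to white, move to (8,3). |black|=7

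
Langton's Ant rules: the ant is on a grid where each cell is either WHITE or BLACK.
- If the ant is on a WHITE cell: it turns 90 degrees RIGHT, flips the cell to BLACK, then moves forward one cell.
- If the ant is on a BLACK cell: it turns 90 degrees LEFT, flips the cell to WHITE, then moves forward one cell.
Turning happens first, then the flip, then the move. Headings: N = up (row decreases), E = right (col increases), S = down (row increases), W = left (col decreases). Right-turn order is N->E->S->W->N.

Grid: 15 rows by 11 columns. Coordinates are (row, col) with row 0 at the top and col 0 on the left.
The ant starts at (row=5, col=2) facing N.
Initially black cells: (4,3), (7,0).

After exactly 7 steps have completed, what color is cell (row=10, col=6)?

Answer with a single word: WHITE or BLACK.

Answer: WHITE

Derivation:
Step 1: on WHITE (5,2): turn R to E, flip to black, move to (5,3). |black|=3
Step 2: on WHITE (5,3): turn R to S, flip to black, move to (6,3). |black|=4
Step 3: on WHITE (6,3): turn R to W, flip to black, move to (6,2). |black|=5
Step 4: on WHITE (6,2): turn R to N, flip to black, move to (5,2). |black|=6
Step 5: on BLACK (5,2): turn L to W, flip to white, move to (5,1). |black|=5
Step 6: on WHITE (5,1): turn R to N, flip to black, move to (4,1). |black|=6
Step 7: on WHITE (4,1): turn R to E, flip to black, move to (4,2). |black|=7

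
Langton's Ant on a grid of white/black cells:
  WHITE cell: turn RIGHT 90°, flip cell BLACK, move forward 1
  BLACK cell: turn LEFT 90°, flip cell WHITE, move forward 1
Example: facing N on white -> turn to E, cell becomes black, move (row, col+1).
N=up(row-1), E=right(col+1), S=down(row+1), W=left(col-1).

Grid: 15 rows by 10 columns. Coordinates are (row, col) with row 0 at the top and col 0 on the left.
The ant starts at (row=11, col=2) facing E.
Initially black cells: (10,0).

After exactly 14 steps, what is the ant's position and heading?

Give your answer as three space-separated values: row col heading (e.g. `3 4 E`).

Step 1: on WHITE (11,2): turn R to S, flip to black, move to (12,2). |black|=2
Step 2: on WHITE (12,2): turn R to W, flip to black, move to (12,1). |black|=3
Step 3: on WHITE (12,1): turn R to N, flip to black, move to (11,1). |black|=4
Step 4: on WHITE (11,1): turn R to E, flip to black, move to (11,2). |black|=5
Step 5: on BLACK (11,2): turn L to N, flip to white, move to (10,2). |black|=4
Step 6: on WHITE (10,2): turn R to E, flip to black, move to (10,3). |black|=5
Step 7: on WHITE (10,3): turn R to S, flip to black, move to (11,3). |black|=6
Step 8: on WHITE (11,3): turn R to W, flip to black, move to (11,2). |black|=7
Step 9: on WHITE (11,2): turn R to N, flip to black, move to (10,2). |black|=8
Step 10: on BLACK (10,2): turn L to W, flip to white, move to (10,1). |black|=7
Step 11: on WHITE (10,1): turn R to N, flip to black, move to (9,1). |black|=8
Step 12: on WHITE (9,1): turn R to E, flip to black, move to (9,2). |black|=9
Step 13: on WHITE (9,2): turn R to S, flip to black, move to (10,2). |black|=10
Step 14: on WHITE (10,2): turn R to W, flip to black, move to (10,1). |black|=11

Answer: 10 1 W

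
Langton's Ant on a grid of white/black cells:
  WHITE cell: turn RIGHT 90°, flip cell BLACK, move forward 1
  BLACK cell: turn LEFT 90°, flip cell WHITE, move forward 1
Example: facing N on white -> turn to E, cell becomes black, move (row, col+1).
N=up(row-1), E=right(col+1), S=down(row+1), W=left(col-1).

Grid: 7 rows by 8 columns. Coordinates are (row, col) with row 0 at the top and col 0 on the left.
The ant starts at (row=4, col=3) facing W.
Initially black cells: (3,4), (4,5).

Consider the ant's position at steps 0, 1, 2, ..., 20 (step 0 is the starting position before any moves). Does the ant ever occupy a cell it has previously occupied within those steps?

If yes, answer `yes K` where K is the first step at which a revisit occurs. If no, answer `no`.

Answer: yes 6

Derivation:
Step 1: on WHITE (4,3): turn R to N, flip to black, move to (3,3). |black|=3 — new cell
Step 2: on WHITE (3,3): turn R to E, flip to black, move to (3,4). |black|=4 — new cell
Step 3: on BLACK (3,4): turn L to N, flip to white, move to (2,4). |black|=3 — new cell
Step 4: on WHITE (2,4): turn R to E, flip to black, move to (2,5). |black|=4 — new cell
Step 5: on WHITE (2,5): turn R to S, flip to black, move to (3,5). |black|=5 — new cell
Step 6: on WHITE (3,5): turn R to W, flip to black, move to (3,4). |black|=6 — REVISIT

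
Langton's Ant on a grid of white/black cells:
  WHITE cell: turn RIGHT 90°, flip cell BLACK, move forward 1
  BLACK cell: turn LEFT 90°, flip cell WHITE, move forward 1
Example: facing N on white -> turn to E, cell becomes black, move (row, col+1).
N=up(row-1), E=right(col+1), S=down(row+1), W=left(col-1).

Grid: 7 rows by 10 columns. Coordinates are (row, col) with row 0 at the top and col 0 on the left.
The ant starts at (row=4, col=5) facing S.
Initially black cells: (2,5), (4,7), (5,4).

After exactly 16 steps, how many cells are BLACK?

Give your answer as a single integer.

Answer: 13

Derivation:
Step 1: on WHITE (4,5): turn R to W, flip to black, move to (4,4). |black|=4
Step 2: on WHITE (4,4): turn R to N, flip to black, move to (3,4). |black|=5
Step 3: on WHITE (3,4): turn R to E, flip to black, move to (3,5). |black|=6
Step 4: on WHITE (3,5): turn R to S, flip to black, move to (4,5). |black|=7
Step 5: on BLACK (4,5): turn L to E, flip to white, move to (4,6). |black|=6
Step 6: on WHITE (4,6): turn R to S, flip to black, move to (5,6). |black|=7
Step 7: on WHITE (5,6): turn R to W, flip to black, move to (5,5). |black|=8
Step 8: on WHITE (5,5): turn R to N, flip to black, move to (4,5). |black|=9
Step 9: on WHITE (4,5): turn R to E, flip to black, move to (4,6). |black|=10
Step 10: on BLACK (4,6): turn L to N, flip to white, move to (3,6). |black|=9
Step 11: on WHITE (3,6): turn R to E, flip to black, move to (3,7). |black|=10
Step 12: on WHITE (3,7): turn R to S, flip to black, move to (4,7). |black|=11
Step 13: on BLACK (4,7): turn L to E, flip to white, move to (4,8). |black|=10
Step 14: on WHITE (4,8): turn R to S, flip to black, move to (5,8). |black|=11
Step 15: on WHITE (5,8): turn R to W, flip to black, move to (5,7). |black|=12
Step 16: on WHITE (5,7): turn R to N, flip to black, move to (4,7). |black|=13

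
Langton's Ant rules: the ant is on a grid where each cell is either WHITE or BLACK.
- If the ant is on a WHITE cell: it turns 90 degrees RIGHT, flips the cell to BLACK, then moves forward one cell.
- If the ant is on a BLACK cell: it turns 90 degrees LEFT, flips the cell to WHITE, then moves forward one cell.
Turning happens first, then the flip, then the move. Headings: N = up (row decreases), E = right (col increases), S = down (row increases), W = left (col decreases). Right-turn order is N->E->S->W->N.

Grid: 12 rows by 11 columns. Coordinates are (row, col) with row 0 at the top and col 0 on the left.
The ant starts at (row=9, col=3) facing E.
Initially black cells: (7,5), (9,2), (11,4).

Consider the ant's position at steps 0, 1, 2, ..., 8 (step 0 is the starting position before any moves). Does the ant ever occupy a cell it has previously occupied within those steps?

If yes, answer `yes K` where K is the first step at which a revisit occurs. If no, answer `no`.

Answer: yes 7

Derivation:
Step 1: on WHITE (9,3): turn R to S, flip to black, move to (10,3). |black|=4 — new cell
Step 2: on WHITE (10,3): turn R to W, flip to black, move to (10,2). |black|=5 — new cell
Step 3: on WHITE (10,2): turn R to N, flip to black, move to (9,2). |black|=6 — new cell
Step 4: on BLACK (9,2): turn L to W, flip to white, move to (9,1). |black|=5 — new cell
Step 5: on WHITE (9,1): turn R to N, flip to black, move to (8,1). |black|=6 — new cell
Step 6: on WHITE (8,1): turn R to E, flip to black, move to (8,2). |black|=7 — new cell
Step 7: on WHITE (8,2): turn R to S, flip to black, move to (9,2). |black|=8 — REVISIT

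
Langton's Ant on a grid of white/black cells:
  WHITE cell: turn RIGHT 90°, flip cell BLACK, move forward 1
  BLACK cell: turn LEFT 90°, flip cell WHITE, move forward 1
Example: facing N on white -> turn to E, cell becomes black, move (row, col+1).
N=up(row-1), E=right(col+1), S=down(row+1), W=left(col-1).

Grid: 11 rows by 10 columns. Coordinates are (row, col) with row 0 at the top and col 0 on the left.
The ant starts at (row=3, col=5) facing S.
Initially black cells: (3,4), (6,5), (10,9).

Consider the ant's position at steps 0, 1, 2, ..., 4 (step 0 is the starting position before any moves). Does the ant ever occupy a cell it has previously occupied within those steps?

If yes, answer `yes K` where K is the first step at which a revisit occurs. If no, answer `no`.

Answer: no

Derivation:
Step 1: on WHITE (3,5): turn R to W, flip to black, move to (3,4). |black|=4 — new cell
Step 2: on BLACK (3,4): turn L to S, flip to white, move to (4,4). |black|=3 — new cell
Step 3: on WHITE (4,4): turn R to W, flip to black, move to (4,3). |black|=4 — new cell
Step 4: on WHITE (4,3): turn R to N, flip to black, move to (3,3). |black|=5 — new cell
No revisit within 4 steps.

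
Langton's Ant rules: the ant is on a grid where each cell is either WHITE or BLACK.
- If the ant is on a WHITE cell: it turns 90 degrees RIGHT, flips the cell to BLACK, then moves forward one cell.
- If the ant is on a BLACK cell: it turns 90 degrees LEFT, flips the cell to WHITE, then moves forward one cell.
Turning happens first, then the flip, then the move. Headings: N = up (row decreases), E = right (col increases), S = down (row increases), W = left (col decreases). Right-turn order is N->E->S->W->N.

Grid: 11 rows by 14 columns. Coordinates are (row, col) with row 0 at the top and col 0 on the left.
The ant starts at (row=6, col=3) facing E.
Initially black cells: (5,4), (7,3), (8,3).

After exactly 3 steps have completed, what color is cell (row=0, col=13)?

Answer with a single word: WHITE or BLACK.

Answer: WHITE

Derivation:
Step 1: on WHITE (6,3): turn R to S, flip to black, move to (7,3). |black|=4
Step 2: on BLACK (7,3): turn L to E, flip to white, move to (7,4). |black|=3
Step 3: on WHITE (7,4): turn R to S, flip to black, move to (8,4). |black|=4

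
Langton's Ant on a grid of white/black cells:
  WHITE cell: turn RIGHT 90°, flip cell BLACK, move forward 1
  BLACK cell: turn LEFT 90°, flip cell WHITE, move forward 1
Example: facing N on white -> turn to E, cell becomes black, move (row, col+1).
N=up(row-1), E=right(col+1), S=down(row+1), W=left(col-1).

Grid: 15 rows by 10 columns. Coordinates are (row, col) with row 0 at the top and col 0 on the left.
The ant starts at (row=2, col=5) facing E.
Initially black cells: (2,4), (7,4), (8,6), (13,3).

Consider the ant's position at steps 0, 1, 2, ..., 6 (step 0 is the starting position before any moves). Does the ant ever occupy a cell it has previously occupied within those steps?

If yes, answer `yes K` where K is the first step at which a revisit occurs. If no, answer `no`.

Answer: no

Derivation:
Step 1: on WHITE (2,5): turn R to S, flip to black, move to (3,5). |black|=5 — new cell
Step 2: on WHITE (3,5): turn R to W, flip to black, move to (3,4). |black|=6 — new cell
Step 3: on WHITE (3,4): turn R to N, flip to black, move to (2,4). |black|=7 — new cell
Step 4: on BLACK (2,4): turn L to W, flip to white, move to (2,3). |black|=6 — new cell
Step 5: on WHITE (2,3): turn R to N, flip to black, move to (1,3). |black|=7 — new cell
Step 6: on WHITE (1,3): turn R to E, flip to black, move to (1,4). |black|=8 — new cell
No revisit within 6 steps.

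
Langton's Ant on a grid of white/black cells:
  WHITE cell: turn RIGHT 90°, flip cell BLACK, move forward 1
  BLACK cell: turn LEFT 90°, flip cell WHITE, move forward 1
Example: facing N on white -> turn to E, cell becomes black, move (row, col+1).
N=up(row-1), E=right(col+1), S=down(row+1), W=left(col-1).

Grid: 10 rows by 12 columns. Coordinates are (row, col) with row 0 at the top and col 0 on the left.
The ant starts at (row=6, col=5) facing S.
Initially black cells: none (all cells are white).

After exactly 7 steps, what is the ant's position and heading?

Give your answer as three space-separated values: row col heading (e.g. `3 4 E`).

Step 1: on WHITE (6,5): turn R to W, flip to black, move to (6,4). |black|=1
Step 2: on WHITE (6,4): turn R to N, flip to black, move to (5,4). |black|=2
Step 3: on WHITE (5,4): turn R to E, flip to black, move to (5,5). |black|=3
Step 4: on WHITE (5,5): turn R to S, flip to black, move to (6,5). |black|=4
Step 5: on BLACK (6,5): turn L to E, flip to white, move to (6,6). |black|=3
Step 6: on WHITE (6,6): turn R to S, flip to black, move to (7,6). |black|=4
Step 7: on WHITE (7,6): turn R to W, flip to black, move to (7,5). |black|=5

Answer: 7 5 W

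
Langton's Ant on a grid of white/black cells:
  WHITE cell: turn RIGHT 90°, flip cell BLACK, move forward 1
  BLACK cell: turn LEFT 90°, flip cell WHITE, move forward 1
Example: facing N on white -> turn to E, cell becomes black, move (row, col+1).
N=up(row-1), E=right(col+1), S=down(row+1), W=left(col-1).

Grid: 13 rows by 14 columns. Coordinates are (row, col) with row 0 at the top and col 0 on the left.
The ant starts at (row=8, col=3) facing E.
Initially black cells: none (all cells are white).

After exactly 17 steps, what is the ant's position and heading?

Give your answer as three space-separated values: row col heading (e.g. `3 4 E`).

Answer: 7 3 N

Derivation:
Step 1: on WHITE (8,3): turn R to S, flip to black, move to (9,3). |black|=1
Step 2: on WHITE (9,3): turn R to W, flip to black, move to (9,2). |black|=2
Step 3: on WHITE (9,2): turn R to N, flip to black, move to (8,2). |black|=3
Step 4: on WHITE (8,2): turn R to E, flip to black, move to (8,3). |black|=4
Step 5: on BLACK (8,3): turn L to N, flip to white, move to (7,3). |black|=3
Step 6: on WHITE (7,3): turn R to E, flip to black, move to (7,4). |black|=4
Step 7: on WHITE (7,4): turn R to S, flip to black, move to (8,4). |black|=5
Step 8: on WHITE (8,4): turn R to W, flip to black, move to (8,3). |black|=6
Step 9: on WHITE (8,3): turn R to N, flip to black, move to (7,3). |black|=7
Step 10: on BLACK (7,3): turn L to W, flip to white, move to (7,2). |black|=6
Step 11: on WHITE (7,2): turn R to N, flip to black, move to (6,2). |black|=7
Step 12: on WHITE (6,2): turn R to E, flip to black, move to (6,3). |black|=8
Step 13: on WHITE (6,3): turn R to S, flip to black, move to (7,3). |black|=9
Step 14: on WHITE (7,3): turn R to W, flip to black, move to (7,2). |black|=10
Step 15: on BLACK (7,2): turn L to S, flip to white, move to (8,2). |black|=9
Step 16: on BLACK (8,2): turn L to E, flip to white, move to (8,3). |black|=8
Step 17: on BLACK (8,3): turn L to N, flip to white, move to (7,3). |black|=7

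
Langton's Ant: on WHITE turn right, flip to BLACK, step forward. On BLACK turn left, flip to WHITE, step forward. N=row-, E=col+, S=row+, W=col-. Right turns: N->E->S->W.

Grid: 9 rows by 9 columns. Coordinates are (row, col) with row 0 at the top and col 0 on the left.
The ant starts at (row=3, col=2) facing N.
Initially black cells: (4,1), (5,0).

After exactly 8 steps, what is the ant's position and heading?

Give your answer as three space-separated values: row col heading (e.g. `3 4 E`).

Answer: 3 2 S

Derivation:
Step 1: on WHITE (3,2): turn R to E, flip to black, move to (3,3). |black|=3
Step 2: on WHITE (3,3): turn R to S, flip to black, move to (4,3). |black|=4
Step 3: on WHITE (4,3): turn R to W, flip to black, move to (4,2). |black|=5
Step 4: on WHITE (4,2): turn R to N, flip to black, move to (3,2). |black|=6
Step 5: on BLACK (3,2): turn L to W, flip to white, move to (3,1). |black|=5
Step 6: on WHITE (3,1): turn R to N, flip to black, move to (2,1). |black|=6
Step 7: on WHITE (2,1): turn R to E, flip to black, move to (2,2). |black|=7
Step 8: on WHITE (2,2): turn R to S, flip to black, move to (3,2). |black|=8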